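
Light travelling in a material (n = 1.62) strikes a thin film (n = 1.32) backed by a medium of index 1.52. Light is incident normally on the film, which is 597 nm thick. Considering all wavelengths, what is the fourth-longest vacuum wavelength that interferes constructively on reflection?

450 nm

At the upper boundary (n = 1.62 to n = 1.32) the reflected ray undergoes no phase shift.
Ray reflecting at the bottom interface goes from n = 1.32 toward n = 1.52: a half-wave phase shift.
Net: one phase inversion between the two reflected rays.
For bright reflection here: 2 n t = (m + ½) λ.
λ = 2 n t / (m + ½). The fourth-longest wavelength is m = 3: λ = 2 × 1.32 × 597 / 3.50 = 450 nm.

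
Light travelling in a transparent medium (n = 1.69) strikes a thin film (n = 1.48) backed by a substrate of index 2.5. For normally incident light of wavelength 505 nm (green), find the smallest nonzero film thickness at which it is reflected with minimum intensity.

Top surface (1.69 → 1.48): reflection off a lower-index medium gives no phase shift.
At the lower boundary (n = 1.48 to n = 2.5) the reflected ray undergoes a half-wave phase shift.
The two reflections differ by half a wavelength.
For dark reflection here: 2 n t = m λ.
Minimum nonzero at m = 1: t = λ / (2 n) = 505 / (2 × 1.48) = 171 nm.

171 nm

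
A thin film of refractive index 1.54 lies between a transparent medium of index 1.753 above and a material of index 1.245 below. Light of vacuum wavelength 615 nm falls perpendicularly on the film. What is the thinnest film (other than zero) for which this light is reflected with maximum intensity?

Ray reflecting at the top interface goes from n = 1.753 toward n = 1.54: no phase shift.
Ray reflecting at the bottom interface goes from n = 1.54 toward n = 1.245: no phase shift.
Net: no relative phase inversion (both shifts match).
With no net inversion, constructive interference in reflection requires 2 n t = m λ.
Minimum nonzero at m = 1: t = λ / (2 n) = 615 / (2 × 1.54) = 200 nm.

200 nm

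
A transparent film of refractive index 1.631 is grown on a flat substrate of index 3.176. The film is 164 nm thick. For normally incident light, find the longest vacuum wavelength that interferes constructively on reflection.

Ray reflecting at the top interface goes from n = 1.0 toward n = 1.631: a half-wave phase shift.
Bottom surface (1.631 → 3.176): reflection off a higher-index medium gives a half-wave phase shift.
The two reflections carry the same phase change, so no net offset.
With no net inversion, constructive interference in reflection requires 2 n t = m λ.
λ = 2 n t / m. The longest wavelength is m = 1: λ = 2 × 1.631 × 164 / 1.00 = 535 nm.

535 nm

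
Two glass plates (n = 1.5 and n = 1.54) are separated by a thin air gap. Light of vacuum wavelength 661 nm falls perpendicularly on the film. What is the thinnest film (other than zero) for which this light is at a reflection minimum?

Top surface (1.5 → 1.0): reflection off a lower-index medium gives no phase shift.
At the lower boundary (n = 1.0 to n = 1.54) the reflected ray undergoes a half-wave phase shift.
Exactly one π shift → a net half-wave offset.
So the condition for destructive reflection is 2 n t = m λ.
Minimum nonzero at m = 1: t = λ / (2 n) = 661 / (2 × 1.0) = 331 nm.

331 nm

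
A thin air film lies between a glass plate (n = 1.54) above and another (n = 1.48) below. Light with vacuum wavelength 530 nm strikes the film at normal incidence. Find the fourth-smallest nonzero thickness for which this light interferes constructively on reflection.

At the upper boundary (n = 1.54 to n = 1.0) the reflected ray undergoes no phase shift.
At the lower boundary (n = 1.0 to n = 1.48) the reflected ray undergoes a half-wave phase shift.
The two reflections differ by half a wavelength.
For bright reflection here: 2 n t = (m + ½) λ.
The fourth-smallest nonzero thickness corresponds to m = 3: t = (m + ½) λ / (2 n) = 3.50 × 530 / (2 × 1.0) = 928 nm.

928 nm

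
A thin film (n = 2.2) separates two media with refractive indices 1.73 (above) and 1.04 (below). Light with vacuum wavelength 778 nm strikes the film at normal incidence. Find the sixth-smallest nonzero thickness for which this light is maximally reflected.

Top surface (1.73 → 2.2): reflection off a higher-index medium gives a half-wave phase shift.
At the lower boundary (n = 2.2 to n = 1.04) the reflected ray undergoes no phase shift.
Exactly one π shift → a net half-wave offset.
With one net inversion, constructive interference in reflection requires 2 n t = (m + ½) λ.
The sixth-smallest nonzero thickness corresponds to m = 5: t = (m + ½) λ / (2 n) = 5.50 × 778 / (2 × 2.2) = 973 nm.

973 nm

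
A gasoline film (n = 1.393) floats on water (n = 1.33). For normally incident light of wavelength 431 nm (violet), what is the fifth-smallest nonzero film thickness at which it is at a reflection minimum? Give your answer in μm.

0.774 μm

Ray reflecting at the top interface goes from n = 1.0 toward n = 1.393: a half-wave phase shift.
Ray reflecting at the bottom interface goes from n = 1.393 toward n = 1.33: no phase shift.
The two reflections differ by half a wavelength.
So the condition for destructive reflection is 2 n t = m λ.
The fifth-smallest nonzero thickness corresponds to m = 5: t = m λ / (2 n) = 5.00 × 431 / (2 × 1.393) = 774 nm.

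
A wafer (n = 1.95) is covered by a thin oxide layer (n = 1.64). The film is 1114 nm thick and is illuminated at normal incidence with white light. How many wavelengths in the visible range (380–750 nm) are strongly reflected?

Top surface (1.0 → 1.64): reflection off a higher-index medium gives a half-wave phase shift.
Bottom surface (1.64 → 1.95): reflection off a higher-index medium gives a half-wave phase shift.
Zero or two π shifts → no net half-wave offset.
With no net inversion, constructive interference in reflection requires 2 n t = m λ.
λ = 2 n t / m = 3654 / m nm.
m=4: 913 nm (IR); m=5: 731 nm (visible); m=6: 609 nm (visible); m=7: 522 nm (visible); m=8: 457 nm (visible); m=9: 406 nm (visible); m=10: 365 nm (UV).

5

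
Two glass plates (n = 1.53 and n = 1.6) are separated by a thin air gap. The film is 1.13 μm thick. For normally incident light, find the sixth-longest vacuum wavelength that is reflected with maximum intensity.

411 nm

Ray reflecting at the top interface goes from n = 1.53 toward n = 1.0: no phase shift.
At the lower boundary (n = 1.0 to n = 1.6) the reflected ray undergoes a half-wave phase shift.
Net: one phase inversion between the two reflected rays.
For strong reflection here: 2 n t = (m + ½) λ.
λ = 2 n t / (m + ½). The sixth-longest wavelength is m = 5: λ = 2 × 1.0 × 1130 / 5.50 = 411 nm.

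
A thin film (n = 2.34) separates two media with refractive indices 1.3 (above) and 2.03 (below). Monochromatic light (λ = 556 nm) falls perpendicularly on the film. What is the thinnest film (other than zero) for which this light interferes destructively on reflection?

At the upper boundary (n = 1.3 to n = 2.34) the reflected ray undergoes a half-wave phase shift.
Ray reflecting at the bottom interface goes from n = 2.34 toward n = 2.03: no phase shift.
Exactly one π shift → a net half-wave offset.
With one net inversion, destructive interference in reflection requires 2 n t = m λ.
Minimum nonzero at m = 1: t = λ / (2 n) = 556 / (2 × 2.34) = 119 nm.

119 nm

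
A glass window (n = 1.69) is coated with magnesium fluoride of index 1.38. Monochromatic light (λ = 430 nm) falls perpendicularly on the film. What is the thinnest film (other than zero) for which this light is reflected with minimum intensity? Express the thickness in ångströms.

At the upper boundary (n = 1.0 to n = 1.38) the reflected ray undergoes a half-wave phase shift.
At the lower boundary (n = 1.38 to n = 1.69) the reflected ray undergoes a half-wave phase shift.
The two reflections carry the same phase change, so no net offset.
So the condition for destructive reflection is 2 n t = (m + ½) λ.
Minimum at m = 0: t = λ / (4 n) = 430 / (4 × 1.38) = 77.9 nm.

779 Å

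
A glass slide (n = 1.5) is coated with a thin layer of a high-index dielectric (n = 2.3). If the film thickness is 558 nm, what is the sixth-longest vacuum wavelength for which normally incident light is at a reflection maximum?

Top surface (1.0 → 2.3): reflection off a higher-index medium gives a half-wave phase shift.
Ray reflecting at the bottom interface goes from n = 2.3 toward n = 1.5: no phase shift.
Exactly one π shift → a net half-wave offset.
So the condition for constructive reflection is 2 n t = (m + ½) λ.
λ = 2 n t / (m + ½). The sixth-longest wavelength is m = 5: λ = 2 × 2.3 × 558 / 5.50 = 467 nm.

467 nm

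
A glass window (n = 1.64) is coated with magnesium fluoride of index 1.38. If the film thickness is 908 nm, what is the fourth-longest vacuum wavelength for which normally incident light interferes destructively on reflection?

Top surface (1.0 → 1.38): reflection off a higher-index medium gives a half-wave phase shift.
Ray reflecting at the bottom interface goes from n = 1.38 toward n = 1.64: a half-wave phase shift.
Net: no relative phase inversion (both shifts match).
With no net inversion, destructive interference in reflection requires 2 n t = (m + ½) λ.
λ = 2 n t / (m + ½). The fourth-longest wavelength is m = 3: λ = 2 × 1.38 × 908 / 3.50 = 716 nm.

716 nm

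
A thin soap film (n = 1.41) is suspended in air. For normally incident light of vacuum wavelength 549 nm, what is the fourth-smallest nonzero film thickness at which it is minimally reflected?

Ray reflecting at the top interface goes from n = 1.0 toward n = 1.41: a half-wave phase shift.
Bottom surface (1.41 → 1.0): reflection off a lower-index medium gives no phase shift.
The two reflections differ by half a wavelength.
With one net inversion, destructive interference in reflection requires 2 n t = m λ.
The fourth-smallest nonzero thickness corresponds to m = 4: t = m λ / (2 n) = 4.00 × 549 / (2 × 1.41) = 779 nm.

779 nm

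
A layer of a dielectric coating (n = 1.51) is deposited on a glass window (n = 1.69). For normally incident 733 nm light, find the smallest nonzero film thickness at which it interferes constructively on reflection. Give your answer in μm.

0.243 μm

Ray reflecting at the top interface goes from n = 1.0 toward n = 1.51: a half-wave phase shift.
Bottom surface (1.51 → 1.69): reflection off a higher-index medium gives a half-wave phase shift.
Zero or two π shifts → no net half-wave offset.
For strong reflection here: 2 n t = m λ.
Minimum nonzero at m = 1: t = λ / (2 n) = 733 / (2 × 1.51) = 243 nm.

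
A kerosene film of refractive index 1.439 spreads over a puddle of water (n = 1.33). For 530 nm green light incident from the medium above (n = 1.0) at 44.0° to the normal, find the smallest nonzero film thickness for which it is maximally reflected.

105 nm

At the upper boundary (n = 1.0 to n = 1.439) the reflected ray undergoes a half-wave phase shift.
At the lower boundary (n = 1.439 to n = 1.33) the reflected ray undergoes no phase shift.
Net: one phase inversion between the two reflected rays.
With one net inversion, constructive interference in reflection requires 2 n t cos θ_r = (m + ½) λ.
Snell's law: 1.0 sin 44.0° = 1.439 sin θ_r → sin θ_r = 0.483, cos θ_r = 0.876.
Minimum at m = 0: t = λ / (4 n cos θ_r) = 530 / (4 × 1.439 × 0.876) = 105 nm.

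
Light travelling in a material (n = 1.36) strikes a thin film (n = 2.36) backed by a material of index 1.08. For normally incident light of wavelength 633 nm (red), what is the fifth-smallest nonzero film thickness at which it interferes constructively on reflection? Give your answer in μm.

0.603 μm

At the upper boundary (n = 1.36 to n = 2.36) the reflected ray undergoes a half-wave phase shift.
Bottom surface (2.36 → 1.08): reflection off a lower-index medium gives no phase shift.
Exactly one π shift → a net half-wave offset.
So the condition for constructive reflection is 2 n t = (m + ½) λ.
The fifth-smallest nonzero thickness corresponds to m = 4: t = (m + ½) λ / (2 n) = 4.50 × 633 / (2 × 2.36) = 603 nm.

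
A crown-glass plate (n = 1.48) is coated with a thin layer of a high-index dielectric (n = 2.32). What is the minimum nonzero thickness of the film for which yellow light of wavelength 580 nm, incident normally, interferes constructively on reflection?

Ray reflecting at the top interface goes from n = 1.0 toward n = 2.32: a half-wave phase shift.
At the lower boundary (n = 2.32 to n = 1.48) the reflected ray undergoes no phase shift.
The two reflections differ by half a wavelength.
For maximum reflection here: 2 n t = (m + ½) λ.
Minimum at m = 0: t = λ / (4 n) = 580 / (4 × 2.32) = 62.5 nm.

62.5 nm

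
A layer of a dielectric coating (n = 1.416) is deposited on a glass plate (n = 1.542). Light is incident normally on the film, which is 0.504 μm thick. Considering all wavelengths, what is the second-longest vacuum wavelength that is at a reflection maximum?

Top surface (1.0 → 1.416): reflection off a higher-index medium gives a half-wave phase shift.
At the lower boundary (n = 1.416 to n = 1.542) the reflected ray undergoes a half-wave phase shift.
The two reflections carry the same phase change, so no net offset.
With no net inversion, constructive interference in reflection requires 2 n t = m λ.
λ = 2 n t / m. The second-longest wavelength is m = 2: λ = 2 × 1.416 × 504 / 2.00 = 714 nm.

714 nm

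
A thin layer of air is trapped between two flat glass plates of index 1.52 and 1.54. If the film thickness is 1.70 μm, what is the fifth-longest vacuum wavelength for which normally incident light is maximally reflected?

Top surface (1.52 → 1.0): reflection off a lower-index medium gives no phase shift.
Bottom surface (1.0 → 1.54): reflection off a higher-index medium gives a half-wave phase shift.
Net: one phase inversion between the two reflected rays.
For strong reflection here: 2 n t = (m + ½) λ.
λ = 2 n t / (m + ½). The fifth-longest wavelength is m = 4: λ = 2 × 1.0 × 1700 / 4.50 = 756 nm.

756 nm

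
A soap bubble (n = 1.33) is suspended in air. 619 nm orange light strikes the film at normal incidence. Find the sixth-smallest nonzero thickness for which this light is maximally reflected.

At the upper boundary (n = 1.0 to n = 1.33) the reflected ray undergoes a half-wave phase shift.
Ray reflecting at the bottom interface goes from n = 1.33 toward n = 1.0: no phase shift.
Net: one phase inversion between the two reflected rays.
For bright reflection here: 2 n t = (m + ½) λ.
The sixth-smallest nonzero thickness corresponds to m = 5: t = (m + ½) λ / (2 n) = 5.50 × 619 / (2 × 1.33) = 1280 nm.

1280 nm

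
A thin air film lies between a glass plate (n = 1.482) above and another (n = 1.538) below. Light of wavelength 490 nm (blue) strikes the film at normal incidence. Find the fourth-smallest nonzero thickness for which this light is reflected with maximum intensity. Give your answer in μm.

0.858 μm

Ray reflecting at the top interface goes from n = 1.482 toward n = 1.0: no phase shift.
At the lower boundary (n = 1.0 to n = 1.538) the reflected ray undergoes a half-wave phase shift.
Exactly one π shift → a net half-wave offset.
For maximum reflection here: 2 n t = (m + ½) λ.
The fourth-smallest nonzero thickness corresponds to m = 3: t = (m + ½) λ / (2 n) = 3.50 × 490 / (2 × 1.0) = 858 nm.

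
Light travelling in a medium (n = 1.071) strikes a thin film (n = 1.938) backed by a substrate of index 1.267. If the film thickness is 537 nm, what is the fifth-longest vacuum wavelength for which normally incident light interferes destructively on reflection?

416 nm

Top surface (1.071 → 1.938): reflection off a higher-index medium gives a half-wave phase shift.
Ray reflecting at the bottom interface goes from n = 1.938 toward n = 1.267: no phase shift.
Net: one phase inversion between the two reflected rays.
With one net inversion, destructive interference in reflection requires 2 n t = m λ.
λ = 2 n t / m. The fifth-longest wavelength is m = 5: λ = 2 × 1.938 × 537 / 5.00 = 416 nm.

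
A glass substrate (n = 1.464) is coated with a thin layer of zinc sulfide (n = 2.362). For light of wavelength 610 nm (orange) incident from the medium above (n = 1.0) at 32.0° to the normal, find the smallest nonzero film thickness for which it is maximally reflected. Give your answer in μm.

0.0663 μm

Ray reflecting at the top interface goes from n = 1.0 toward n = 2.362: a half-wave phase shift.
At the lower boundary (n = 2.362 to n = 1.464) the reflected ray undergoes no phase shift.
Exactly one π shift → a net half-wave offset.
With one net inversion, constructive interference in reflection requires 2 n t cos θ_r = (m + ½) λ.
Snell's law: 1.0 sin 32.0° = 2.362 sin θ_r → sin θ_r = 0.224, cos θ_r = 0.975.
Minimum at m = 0: t = λ / (4 n cos θ_r) = 610 / (4 × 2.362 × 0.975) = 66.3 nm.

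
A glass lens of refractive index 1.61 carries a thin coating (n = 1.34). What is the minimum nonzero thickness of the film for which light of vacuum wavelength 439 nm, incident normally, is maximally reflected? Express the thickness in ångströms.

Top surface (1.0 → 1.34): reflection off a higher-index medium gives a half-wave phase shift.
Ray reflecting at the bottom interface goes from n = 1.34 toward n = 1.61: a half-wave phase shift.
The two reflections carry the same phase change, so no net offset.
For bright reflection here: 2 n t = m λ.
Minimum nonzero at m = 1: t = λ / (2 n) = 439 / (2 × 1.34) = 164 nm.

1638 Å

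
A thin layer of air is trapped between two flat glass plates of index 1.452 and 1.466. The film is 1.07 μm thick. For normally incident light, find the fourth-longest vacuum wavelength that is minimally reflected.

Top surface (1.452 → 1.0): reflection off a lower-index medium gives no phase shift.
Bottom surface (1.0 → 1.466): reflection off a higher-index medium gives a half-wave phase shift.
Exactly one π shift → a net half-wave offset.
For minimum reflection here: 2 n t = m λ.
λ = 2 n t / m. The fourth-longest wavelength is m = 4: λ = 2 × 1.0 × 1070 / 4.00 = 535 nm.

535 nm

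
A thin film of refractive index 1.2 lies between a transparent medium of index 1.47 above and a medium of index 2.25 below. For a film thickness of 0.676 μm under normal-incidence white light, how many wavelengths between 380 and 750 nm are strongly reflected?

2

Top surface (1.47 → 1.2): reflection off a lower-index medium gives no phase shift.
Ray reflecting at the bottom interface goes from n = 1.2 toward n = 2.25: a half-wave phase shift.
Exactly one π shift → a net half-wave offset.
So the condition for constructive reflection is 2 n t = (m + ½) λ.
λ = 2 n t / (m + ½) = 1622 / (m + ½) nm.
m=1: 1082 nm (IR); m=2: 649 nm (visible); m=3: 464 nm (visible); m=4: 361 nm (UV).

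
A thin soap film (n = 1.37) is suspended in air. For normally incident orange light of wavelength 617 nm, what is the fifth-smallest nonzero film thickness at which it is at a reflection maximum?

Top surface (1.0 → 1.37): reflection off a higher-index medium gives a half-wave phase shift.
Ray reflecting at the bottom interface goes from n = 1.37 toward n = 1.0: no phase shift.
Exactly one π shift → a net half-wave offset.
For maximum reflection here: 2 n t = (m + ½) λ.
The fifth-smallest nonzero thickness corresponds to m = 4: t = (m + ½) λ / (2 n) = 4.50 × 617 / (2 × 1.37) = 1013 nm.

1013 nm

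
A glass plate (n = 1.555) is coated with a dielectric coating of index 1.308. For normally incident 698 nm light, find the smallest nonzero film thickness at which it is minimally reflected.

At the upper boundary (n = 1.0 to n = 1.308) the reflected ray undergoes a half-wave phase shift.
At the lower boundary (n = 1.308 to n = 1.555) the reflected ray undergoes a half-wave phase shift.
The two reflections carry the same phase change, so no net offset.
With no net inversion, destructive interference in reflection requires 2 n t = (m + ½) λ.
Minimum at m = 0: t = λ / (4 n) = 698 / (4 × 1.308) = 133 nm.

133 nm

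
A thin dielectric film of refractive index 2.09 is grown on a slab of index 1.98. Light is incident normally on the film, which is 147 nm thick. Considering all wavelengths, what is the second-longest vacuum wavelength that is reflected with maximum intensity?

Ray reflecting at the top interface goes from n = 1.0 toward n = 2.09: a half-wave phase shift.
Bottom surface (2.09 → 1.98): reflection off a lower-index medium gives no phase shift.
Exactly one π shift → a net half-wave offset.
For strong reflection here: 2 n t = (m + ½) λ.
λ = 2 n t / (m + ½). The second-longest wavelength is m = 1: λ = 2 × 2.09 × 147 / 1.50 = 410 nm.

410 nm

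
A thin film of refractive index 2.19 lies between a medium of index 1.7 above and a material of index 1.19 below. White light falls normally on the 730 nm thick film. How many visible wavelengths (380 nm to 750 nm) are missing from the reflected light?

At the upper boundary (n = 1.7 to n = 2.19) the reflected ray undergoes a half-wave phase shift.
Ray reflecting at the bottom interface goes from n = 2.19 toward n = 1.19: no phase shift.
Net: one phase inversion between the two reflected rays.
With one net inversion, destructive interference in reflection requires 2 n t = m λ.
λ = 2 n t / m = 3197 / m nm.
m=4: 799 nm (IR); m=5: 639 nm (visible); m=6: 533 nm (visible); m=7: 457 nm (visible); m=8: 400 nm (visible); m=9: 355 nm (UV).

4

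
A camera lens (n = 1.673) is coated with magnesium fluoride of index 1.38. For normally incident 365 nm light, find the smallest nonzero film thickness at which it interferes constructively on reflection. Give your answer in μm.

0.132 μm

Top surface (1.0 → 1.38): reflection off a higher-index medium gives a half-wave phase shift.
Ray reflecting at the bottom interface goes from n = 1.38 toward n = 1.673: a half-wave phase shift.
Zero or two π shifts → no net half-wave offset.
For maximum reflection here: 2 n t = m λ.
Minimum nonzero at m = 1: t = λ / (2 n) = 365 / (2 × 1.38) = 132 nm.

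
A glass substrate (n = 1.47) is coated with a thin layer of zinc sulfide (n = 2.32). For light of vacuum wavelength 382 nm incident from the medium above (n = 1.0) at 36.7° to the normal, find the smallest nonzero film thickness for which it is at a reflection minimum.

Top surface (1.0 → 2.32): reflection off a higher-index medium gives a half-wave phase shift.
Ray reflecting at the bottom interface goes from n = 2.32 toward n = 1.47: no phase shift.
The two reflections differ by half a wavelength.
With one net inversion, destructive interference in reflection requires 2 n t cos θ_r = m λ.
Snell's law: 1.0 sin 36.7° = 2.32 sin θ_r → sin θ_r = 0.258, cos θ_r = 0.966.
Minimum nonzero at m = 1: t = λ / (2 n cos θ_r) = 382 / (2 × 2.32 × 0.966) = 85.2 nm.

85.2 nm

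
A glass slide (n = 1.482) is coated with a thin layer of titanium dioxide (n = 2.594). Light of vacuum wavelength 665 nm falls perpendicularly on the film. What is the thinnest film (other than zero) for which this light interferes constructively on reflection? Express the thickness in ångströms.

641 Å

Ray reflecting at the top interface goes from n = 1.0 toward n = 2.594: a half-wave phase shift.
Ray reflecting at the bottom interface goes from n = 2.594 toward n = 1.482: no phase shift.
The two reflections differ by half a wavelength.
With one net inversion, constructive interference in reflection requires 2 n t = (m + ½) λ.
Minimum at m = 0: t = λ / (4 n) = 665 / (4 × 2.594) = 64.1 nm.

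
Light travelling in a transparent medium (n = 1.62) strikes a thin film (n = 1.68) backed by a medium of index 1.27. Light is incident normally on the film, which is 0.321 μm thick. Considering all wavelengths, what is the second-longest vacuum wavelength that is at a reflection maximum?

At the upper boundary (n = 1.62 to n = 1.68) the reflected ray undergoes a half-wave phase shift.
At the lower boundary (n = 1.68 to n = 1.27) the reflected ray undergoes no phase shift.
Exactly one π shift → a net half-wave offset.
With one net inversion, constructive interference in reflection requires 2 n t = (m + ½) λ.
λ = 2 n t / (m + ½). The second-longest wavelength is m = 1: λ = 2 × 1.68 × 321 / 1.50 = 719 nm.

719 nm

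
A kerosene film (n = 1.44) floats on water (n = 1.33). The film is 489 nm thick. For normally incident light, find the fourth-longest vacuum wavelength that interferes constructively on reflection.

Ray reflecting at the top interface goes from n = 1.0 toward n = 1.44: a half-wave phase shift.
Ray reflecting at the bottom interface goes from n = 1.44 toward n = 1.33: no phase shift.
Exactly one π shift → a net half-wave offset.
For bright reflection here: 2 n t = (m + ½) λ.
λ = 2 n t / (m + ½). The fourth-longest wavelength is m = 3: λ = 2 × 1.44 × 489 / 3.50 = 402 nm.

402 nm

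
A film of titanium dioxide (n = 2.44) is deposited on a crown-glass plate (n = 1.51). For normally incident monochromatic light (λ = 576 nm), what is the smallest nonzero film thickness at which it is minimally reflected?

At the upper boundary (n = 1.0 to n = 2.44) the reflected ray undergoes a half-wave phase shift.
Ray reflecting at the bottom interface goes from n = 2.44 toward n = 1.51: no phase shift.
The two reflections differ by half a wavelength.
So the condition for destructive reflection is 2 n t = m λ.
The smallest nonzero thickness corresponds to m = 1: t = m λ / (2 n) = 1.00 × 576 / (2 × 2.44) = 118 nm.

118 nm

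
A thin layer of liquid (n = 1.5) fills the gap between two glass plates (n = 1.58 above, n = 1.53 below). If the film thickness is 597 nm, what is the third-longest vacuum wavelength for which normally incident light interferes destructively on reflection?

Ray reflecting at the top interface goes from n = 1.58 toward n = 1.5: no phase shift.
Bottom surface (1.5 → 1.53): reflection off a higher-index medium gives a half-wave phase shift.
The two reflections differ by half a wavelength.
For weak reflection here: 2 n t = m λ.
λ = 2 n t / m. The third-longest wavelength is m = 3: λ = 2 × 1.5 × 597 / 3.00 = 597 nm.

597 nm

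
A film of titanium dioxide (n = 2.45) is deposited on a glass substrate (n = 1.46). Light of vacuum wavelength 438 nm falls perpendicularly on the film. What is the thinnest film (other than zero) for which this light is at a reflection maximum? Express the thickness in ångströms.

447 Å

Ray reflecting at the top interface goes from n = 1.0 toward n = 2.45: a half-wave phase shift.
Ray reflecting at the bottom interface goes from n = 2.45 toward n = 1.46: no phase shift.
Net: one phase inversion between the two reflected rays.
So the condition for constructive reflection is 2 n t = (m + ½) λ.
Minimum at m = 0: t = λ / (4 n) = 438 / (4 × 2.45) = 44.7 nm.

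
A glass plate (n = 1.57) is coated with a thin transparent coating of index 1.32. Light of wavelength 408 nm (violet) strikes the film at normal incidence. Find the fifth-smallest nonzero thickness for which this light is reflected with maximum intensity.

At the upper boundary (n = 1.0 to n = 1.32) the reflected ray undergoes a half-wave phase shift.
Ray reflecting at the bottom interface goes from n = 1.32 toward n = 1.57: a half-wave phase shift.
Net: no relative phase inversion (both shifts match).
With no net inversion, constructive interference in reflection requires 2 n t = m λ.
The fifth-smallest nonzero thickness corresponds to m = 5: t = m λ / (2 n) = 5.00 × 408 / (2 × 1.32) = 773 nm.

773 nm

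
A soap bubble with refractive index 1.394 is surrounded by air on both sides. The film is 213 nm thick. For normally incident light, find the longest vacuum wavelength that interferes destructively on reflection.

Ray reflecting at the top interface goes from n = 1.0 toward n = 1.394: a half-wave phase shift.
Ray reflecting at the bottom interface goes from n = 1.394 toward n = 1.0: no phase shift.
Net: one phase inversion between the two reflected rays.
For dark reflection here: 2 n t = m λ.
λ = 2 n t / m. The longest wavelength is m = 1: λ = 2 × 1.394 × 213 / 1.00 = 594 nm.

594 nm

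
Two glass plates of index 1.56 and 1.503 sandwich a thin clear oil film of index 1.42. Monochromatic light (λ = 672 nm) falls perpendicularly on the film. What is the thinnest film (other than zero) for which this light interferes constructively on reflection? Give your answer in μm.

Top surface (1.56 → 1.42): reflection off a lower-index medium gives no phase shift.
Ray reflecting at the bottom interface goes from n = 1.42 toward n = 1.503: a half-wave phase shift.
Net: one phase inversion between the two reflected rays.
With one net inversion, constructive interference in reflection requires 2 n t = (m + ½) λ.
Minimum at m = 0: t = λ / (4 n) = 672 / (4 × 1.42) = 118 nm.

0.118 μm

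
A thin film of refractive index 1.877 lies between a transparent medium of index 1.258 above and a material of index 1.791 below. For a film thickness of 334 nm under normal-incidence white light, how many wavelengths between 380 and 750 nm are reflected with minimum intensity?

Top surface (1.258 → 1.877): reflection off a higher-index medium gives a half-wave phase shift.
Ray reflecting at the bottom interface goes from n = 1.877 toward n = 1.791: no phase shift.
Exactly one π shift → a net half-wave offset.
With one net inversion, destructive interference in reflection requires 2 n t = m λ.
λ = 2 n t / m = 1254 / m nm.
m=1: 1254 nm (IR); m=2: 627 nm (visible); m=3: 418 nm (visible); m=4: 313 nm (UV).

2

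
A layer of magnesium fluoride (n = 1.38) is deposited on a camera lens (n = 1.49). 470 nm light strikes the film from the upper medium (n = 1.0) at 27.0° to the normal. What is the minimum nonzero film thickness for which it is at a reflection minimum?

90.2 nm

At the upper boundary (n = 1.0 to n = 1.38) the reflected ray undergoes a half-wave phase shift.
At the lower boundary (n = 1.38 to n = 1.49) the reflected ray undergoes a half-wave phase shift.
Net: no relative phase inversion (both shifts match).
So the condition for destructive reflection is 2 n t cos θ_r = (m + ½) λ.
Snell's law: 1.0 sin 27.0° = 1.38 sin θ_r → sin θ_r = 0.329, cos θ_r = 0.944.
Minimum at m = 0: t = λ / (4 n cos θ_r) = 470 / (4 × 1.38 × 0.944) = 90.2 nm.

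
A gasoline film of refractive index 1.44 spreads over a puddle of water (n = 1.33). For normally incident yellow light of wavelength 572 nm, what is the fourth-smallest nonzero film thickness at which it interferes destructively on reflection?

At the upper boundary (n = 1.0 to n = 1.44) the reflected ray undergoes a half-wave phase shift.
At the lower boundary (n = 1.44 to n = 1.33) the reflected ray undergoes no phase shift.
The two reflections differ by half a wavelength.
So the condition for destructive reflection is 2 n t = m λ.
The fourth-smallest nonzero thickness corresponds to m = 4: t = m λ / (2 n) = 4.00 × 572 / (2 × 1.44) = 794 nm.

794 nm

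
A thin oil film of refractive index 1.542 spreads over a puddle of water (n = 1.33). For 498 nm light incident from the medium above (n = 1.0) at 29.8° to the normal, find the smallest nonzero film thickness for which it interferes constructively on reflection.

Top surface (1.0 → 1.542): reflection off a higher-index medium gives a half-wave phase shift.
Ray reflecting at the bottom interface goes from n = 1.542 toward n = 1.33: no phase shift.
The two reflections differ by half a wavelength.
So the condition for constructive reflection is 2 n t cos θ_r = (m + ½) λ.
Snell's law: 1.0 sin 29.8° = 1.542 sin θ_r → sin θ_r = 0.322, cos θ_r = 0.947.
Minimum at m = 0: t = λ / (4 n cos θ_r) = 498 / (4 × 1.542 × 0.947) = 85.3 nm.

85.3 nm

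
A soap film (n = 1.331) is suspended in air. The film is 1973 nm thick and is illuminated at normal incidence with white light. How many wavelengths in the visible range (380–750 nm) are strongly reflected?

7

At the upper boundary (n = 1.0 to n = 1.331) the reflected ray undergoes a half-wave phase shift.
Ray reflecting at the bottom interface goes from n = 1.331 toward n = 1.0: no phase shift.
The two reflections differ by half a wavelength.
For bright reflection here: 2 n t = (m + ½) λ.
λ = 2 n t / (m + ½) = 5252 / (m + ½) nm.
m=6: 808 nm (IR); m=7: 700 nm (visible); m=8: 618 nm (visible); m=9: 553 nm (visible); m=10: 500 nm (visible); m=11: 457 nm (visible); m=12: 420 nm (visible); m=13: 389 nm (visible); m=14: 362 nm (UV).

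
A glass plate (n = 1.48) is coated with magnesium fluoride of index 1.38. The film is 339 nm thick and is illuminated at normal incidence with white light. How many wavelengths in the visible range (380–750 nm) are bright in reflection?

Top surface (1.0 → 1.38): reflection off a higher-index medium gives a half-wave phase shift.
At the lower boundary (n = 1.38 to n = 1.48) the reflected ray undergoes a half-wave phase shift.
The two reflections carry the same phase change, so no net offset.
With no net inversion, constructive interference in reflection requires 2 n t = m λ.
λ = 2 n t / m = 936 / m nm.
m=1: 936 nm (IR); m=2: 468 nm (visible); m=3: 312 nm (UV).

1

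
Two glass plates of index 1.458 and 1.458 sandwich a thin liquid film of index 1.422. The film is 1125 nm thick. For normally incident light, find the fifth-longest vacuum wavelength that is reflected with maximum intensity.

Ray reflecting at the top interface goes from n = 1.458 toward n = 1.422: no phase shift.
Ray reflecting at the bottom interface goes from n = 1.422 toward n = 1.458: a half-wave phase shift.
Exactly one π shift → a net half-wave offset.
With one net inversion, constructive interference in reflection requires 2 n t = (m + ½) λ.
λ = 2 n t / (m + ½). The fifth-longest wavelength is m = 4: λ = 2 × 1.422 × 1125 / 4.50 = 711 nm.

711 nm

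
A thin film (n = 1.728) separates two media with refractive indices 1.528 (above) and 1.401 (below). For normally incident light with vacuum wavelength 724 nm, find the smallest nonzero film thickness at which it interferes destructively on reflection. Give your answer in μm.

Top surface (1.528 → 1.728): reflection off a higher-index medium gives a half-wave phase shift.
Bottom surface (1.728 → 1.401): reflection off a lower-index medium gives no phase shift.
Exactly one π shift → a net half-wave offset.
With one net inversion, destructive interference in reflection requires 2 n t = m λ.
Minimum nonzero at m = 1: t = λ / (2 n) = 724 / (2 × 1.728) = 209 nm.

0.209 μm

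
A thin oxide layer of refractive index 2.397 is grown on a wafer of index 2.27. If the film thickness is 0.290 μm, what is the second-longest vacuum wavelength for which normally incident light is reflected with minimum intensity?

Top surface (1.0 → 2.397): reflection off a higher-index medium gives a half-wave phase shift.
Bottom surface (2.397 → 2.27): reflection off a lower-index medium gives no phase shift.
The two reflections differ by half a wavelength.
So the condition for destructive reflection is 2 n t = m λ.
λ = 2 n t / m. The second-longest wavelength is m = 2: λ = 2 × 2.397 × 290 / 2.00 = 695 nm.

695 nm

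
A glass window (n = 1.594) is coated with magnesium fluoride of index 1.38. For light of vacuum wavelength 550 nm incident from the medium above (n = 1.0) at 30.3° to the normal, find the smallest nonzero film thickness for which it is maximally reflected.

214 nm

Ray reflecting at the top interface goes from n = 1.0 toward n = 1.38: a half-wave phase shift.
At the lower boundary (n = 1.38 to n = 1.594) the reflected ray undergoes a half-wave phase shift.
The two reflections carry the same phase change, so no net offset.
For strong reflection here: 2 n t cos θ_r = m λ.
Snell's law: 1.0 sin 30.3° = 1.38 sin θ_r → sin θ_r = 0.366, cos θ_r = 0.931.
Minimum nonzero at m = 1: t = λ / (2 n cos θ_r) = 550 / (2 × 1.38 × 0.931) = 214 nm.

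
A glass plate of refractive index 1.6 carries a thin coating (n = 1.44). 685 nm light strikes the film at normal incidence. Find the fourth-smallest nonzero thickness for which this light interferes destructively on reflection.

At the upper boundary (n = 1.0 to n = 1.44) the reflected ray undergoes a half-wave phase shift.
Ray reflecting at the bottom interface goes from n = 1.44 toward n = 1.6: a half-wave phase shift.
The two reflections carry the same phase change, so no net offset.
So the condition for destructive reflection is 2 n t = (m + ½) λ.
The fourth-smallest nonzero thickness corresponds to m = 3: t = (m + ½) λ / (2 n) = 3.50 × 685 / (2 × 1.44) = 832 nm.

832 nm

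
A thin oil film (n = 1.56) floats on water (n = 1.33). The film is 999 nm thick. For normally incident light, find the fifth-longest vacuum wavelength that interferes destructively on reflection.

Ray reflecting at the top interface goes from n = 1.0 toward n = 1.56: a half-wave phase shift.
Ray reflecting at the bottom interface goes from n = 1.56 toward n = 1.33: no phase shift.
The two reflections differ by half a wavelength.
So the condition for destructive reflection is 2 n t = m λ.
λ = 2 n t / m. The fifth-longest wavelength is m = 5: λ = 2 × 1.56 × 999 / 5.00 = 623 nm.

623 nm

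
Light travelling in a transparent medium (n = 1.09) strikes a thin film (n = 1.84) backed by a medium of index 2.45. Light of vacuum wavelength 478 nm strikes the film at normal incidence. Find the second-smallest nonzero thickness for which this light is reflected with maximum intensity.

260 nm

Ray reflecting at the top interface goes from n = 1.09 toward n = 1.84: a half-wave phase shift.
Bottom surface (1.84 → 2.45): reflection off a higher-index medium gives a half-wave phase shift.
Net: no relative phase inversion (both shifts match).
For strong reflection here: 2 n t = m λ.
The second-smallest nonzero thickness corresponds to m = 2: t = m λ / (2 n) = 2.00 × 478 / (2 × 1.84) = 260 nm.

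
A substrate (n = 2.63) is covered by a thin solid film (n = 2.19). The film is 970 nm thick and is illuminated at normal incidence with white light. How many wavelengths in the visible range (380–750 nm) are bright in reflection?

6

Top surface (1.0 → 2.19): reflection off a higher-index medium gives a half-wave phase shift.
At the lower boundary (n = 2.19 to n = 2.63) the reflected ray undergoes a half-wave phase shift.
Zero or two π shifts → no net half-wave offset.
For strong reflection here: 2 n t = m λ.
λ = 2 n t / m = 4249 / m nm.
m=5: 850 nm (IR); m=6: 708 nm (visible); m=7: 607 nm (visible); m=8: 531 nm (visible); m=9: 472 nm (visible); m=10: 425 nm (visible); m=11: 386 nm (visible); m=12: 354 nm (UV).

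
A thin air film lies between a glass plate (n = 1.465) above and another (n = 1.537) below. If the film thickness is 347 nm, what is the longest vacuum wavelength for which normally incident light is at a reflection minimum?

694 nm

Top surface (1.465 → 1.0): reflection off a lower-index medium gives no phase shift.
Bottom surface (1.0 → 1.537): reflection off a higher-index medium gives a half-wave phase shift.
The two reflections differ by half a wavelength.
So the condition for destructive reflection is 2 n t = m λ.
λ = 2 n t / m. The longest wavelength is m = 1: λ = 2 × 1.0 × 347 / 1.00 = 694 nm.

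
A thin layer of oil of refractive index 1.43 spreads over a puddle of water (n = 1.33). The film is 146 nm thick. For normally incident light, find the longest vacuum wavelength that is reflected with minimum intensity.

418 nm

At the upper boundary (n = 1.0 to n = 1.43) the reflected ray undergoes a half-wave phase shift.
At the lower boundary (n = 1.43 to n = 1.33) the reflected ray undergoes no phase shift.
Net: one phase inversion between the two reflected rays.
For dark reflection here: 2 n t = m λ.
λ = 2 n t / m. The longest wavelength is m = 1: λ = 2 × 1.43 × 146 / 1.00 = 418 nm.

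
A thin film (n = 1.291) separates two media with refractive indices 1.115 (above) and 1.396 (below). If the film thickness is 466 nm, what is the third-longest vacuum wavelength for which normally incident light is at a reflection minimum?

481 nm

Top surface (1.115 → 1.291): reflection off a higher-index medium gives a half-wave phase shift.
Ray reflecting at the bottom interface goes from n = 1.291 toward n = 1.396: a half-wave phase shift.
The two reflections carry the same phase change, so no net offset.
For minimum reflection here: 2 n t = (m + ½) λ.
λ = 2 n t / (m + ½). The third-longest wavelength is m = 2: λ = 2 × 1.291 × 466 / 2.50 = 481 nm.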